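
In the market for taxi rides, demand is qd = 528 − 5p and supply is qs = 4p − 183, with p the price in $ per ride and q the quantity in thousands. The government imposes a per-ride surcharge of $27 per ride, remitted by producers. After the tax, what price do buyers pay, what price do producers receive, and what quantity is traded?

Buyers pay $91; producers receive $64; quantity = 73.

Without the tax, 528 − 5p = 4p − 183 gives 9p = 711, so p* = $79 and q* = 133.
With the tax collected from producers, supply shifts: qs = 4(p − 27) − 183.
Solving gives q = 73 with buyers paying $91 and producers receiving $64 (the $27 wedge).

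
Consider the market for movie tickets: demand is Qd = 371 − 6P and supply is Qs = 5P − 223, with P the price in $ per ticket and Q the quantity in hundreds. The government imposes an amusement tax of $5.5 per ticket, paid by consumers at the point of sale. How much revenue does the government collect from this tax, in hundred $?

Without the tax, 371 − 6P = 5P − 223 gives 11P = 594, so P* = $54 and Q* = 47.
With the tax collected from consumers, demand (in seller-price terms) shifts: Qd = 371 − 6(P + 5.5).
Solving gives Q = 32 with consumers paying $56.5 and producers receiving $51 (the $5.5 wedge).
Revenue = t · Q = 5.5 · 32 = $176.

Tax revenue = $176 hundred.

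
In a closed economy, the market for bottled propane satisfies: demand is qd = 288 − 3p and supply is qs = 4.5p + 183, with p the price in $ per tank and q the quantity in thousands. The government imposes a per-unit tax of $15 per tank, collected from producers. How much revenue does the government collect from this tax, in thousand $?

Tax revenue = $3285 thousand.

Before the tax: set 288 − 3p = 4.5p + 183 → p* = $14, q* = 246.
With the tax collected from producers, supply shifts: qs = 4.5(p − 15) + 183.
New equilibrium: consumers pay $23, producers receive $8, q = 219. (Wedge: pb − ps = 15.)
Revenue = t · Q = 15 · 219 = $3285.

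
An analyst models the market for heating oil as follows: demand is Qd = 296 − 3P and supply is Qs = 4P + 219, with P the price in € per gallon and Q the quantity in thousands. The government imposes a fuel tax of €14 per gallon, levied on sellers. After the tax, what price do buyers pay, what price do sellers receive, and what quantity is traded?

Without the tax, 296 − 3P = 4P + 219 gives 7P = 77, so P* = €11 and Q* = 263.
With the tax collected from sellers, supply shifts: Qs = 4(P − 14) + 219.
Solving gives Q = 239 with buyers paying €19 and sellers receiving €5 (the €14 wedge).

Buyers pay €19; sellers receive €5; quantity = 239.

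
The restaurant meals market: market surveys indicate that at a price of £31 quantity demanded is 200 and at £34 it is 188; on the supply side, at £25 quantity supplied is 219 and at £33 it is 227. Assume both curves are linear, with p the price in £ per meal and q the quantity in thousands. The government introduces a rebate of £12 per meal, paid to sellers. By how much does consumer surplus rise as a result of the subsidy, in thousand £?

Demand slope: (188 − 200)/(34 − 31) = -4, so qd = 324 − 4p.
Supply slope: (227 − 219)/(33 − 25) = 1, so qs = p + 194.
Without the subsidy, 324 − 4p = p + 194 gives 5p = 130, so p* = £26 and q* = 220.
With a per-unit subsidy paid to sellers, each receives p + 12 per unit sold, so supply becomes qs = (p + 12) + 194.
Solving gives q = 229.6 with buyers paying £23.6 and sellers receiving £35.6 (the £12 wedge).
ΔCS is the trapezoid between Q = 229.6 and Q = 220 of height £2.4: ½ · (220 + 229.6) · 2.4 = £539.52.

Consumer surplus rises by £539.52 thousand.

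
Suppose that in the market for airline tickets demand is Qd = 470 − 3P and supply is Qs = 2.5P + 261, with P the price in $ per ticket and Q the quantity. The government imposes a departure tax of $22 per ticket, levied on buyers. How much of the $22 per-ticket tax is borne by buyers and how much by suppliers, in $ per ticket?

Buyers bear $10 per ticket; suppliers bear $12 per ticket.

Without the tax, 470 − 3P = 2.5P + 261 gives 5.5P = 209, so P* = $38 and Q* = 356.
With the tax collected from buyers, demand (in seller-price terms) shifts: Qd = 470 − 3(P + 22).
New equilibrium: buyers pay $48, suppliers receive $26, Q = 326. (Wedge: Pb − Ps = 22.)
Burden on buyers: $10; on suppliers: $12. (They sum to $22.)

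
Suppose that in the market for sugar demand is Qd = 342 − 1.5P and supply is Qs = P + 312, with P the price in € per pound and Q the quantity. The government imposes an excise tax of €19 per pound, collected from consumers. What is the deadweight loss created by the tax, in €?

Without the tax, 342 − 1.5P = P + 312 gives 2.5P = 30, so P* = €12 and Q* = 324.
With the tax collected from consumers, demand (in seller-price terms) shifts: Qd = 342 − 1.5(P + 19).
Solving gives Q = 312.6 with consumers paying €19.6 and sellers receiving €0.6 (the €19 wedge).
Quantity falls by |ΔQ| = |324 − 312.6| = 11.4.
DWL = ½ · t · |ΔQ| = ½ · 19 · 11.4 = €108.3.

Deadweight loss = €108.3.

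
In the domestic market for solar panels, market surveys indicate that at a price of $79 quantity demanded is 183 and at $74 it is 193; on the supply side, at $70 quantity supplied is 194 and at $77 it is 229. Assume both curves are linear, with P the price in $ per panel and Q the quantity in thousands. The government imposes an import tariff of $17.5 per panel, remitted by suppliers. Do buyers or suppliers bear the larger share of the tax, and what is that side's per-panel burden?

Buyers bear the larger share: $12.5 per panel.

Demand slope: (193 − 183)/(74 − 79) = -2, so Qd = 341 − 2P.
Supply slope: (229 − 194)/(77 − 70) = 5, so Qs = 5P − 156.
Before the tax: set 341 − 2P = 5P − 156 → P* = $71, Q* = 199.
With the tax collected from suppliers, supply shifts: Qs = 5(P − 17.5) − 156.
Solving gives Q = 174 with buyers paying $83.5 and suppliers receiving $66 (the $17.5 wedge).
Per-panel burden: buyers $12.5, suppliers $5.
Buyers take the larger share because demand is less price-elastic here (demand slope 2 vs supply slope 5).
The less price-elastic side of the market bears the larger share of a per-unit tax.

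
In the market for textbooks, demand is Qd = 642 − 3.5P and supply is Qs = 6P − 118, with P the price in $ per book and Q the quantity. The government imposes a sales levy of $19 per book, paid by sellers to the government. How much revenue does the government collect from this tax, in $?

Tax revenue = $6080.

Before the tax: set 642 − 3.5P = 6P − 118 → P* = $80, Q* = 362.
With the tax collected from sellers, supply shifts: Qs = 6(P − 19) − 118.
Solving gives Q = 320 with buyers paying $92 and sellers receiving $73 (the $19 wedge).
Revenue = t · Q = 19 · 320 = $6080.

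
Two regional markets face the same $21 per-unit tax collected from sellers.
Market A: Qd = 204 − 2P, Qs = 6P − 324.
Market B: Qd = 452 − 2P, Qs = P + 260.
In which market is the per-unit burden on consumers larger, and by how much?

Market A, by $8.75.

Market A: pre-tax P* = $66, Q* = 72; post-tax Q = 40.5; per-unit burden on consumers = $15.75.
Market B: pre-tax P* = $64, Q* = 324; post-tax Q = 310; per-unit burden on consumers = $7.
Difference: $15.75 vs $7 → market A is larger by $8.75.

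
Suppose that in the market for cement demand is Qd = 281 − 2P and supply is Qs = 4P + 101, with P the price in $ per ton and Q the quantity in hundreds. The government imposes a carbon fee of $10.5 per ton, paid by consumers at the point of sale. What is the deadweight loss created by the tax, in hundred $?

Before the tax: set 281 − 2P = 4P + 101 → P* = $30, Q* = 221.
With the tax collected from consumers, demand (in seller-price terms) shifts: Qd = 281 − 2(P + 10.5).
Solving gives Q = 207 with consumers paying $37 and producers receiving $26.5 (the $10.5 wedge).
Quantity falls by |ΔQ| = |221 − 207| = 14.
DWL = ½ · t · |ΔQ| = ½ · 10.5 · 14 = $73.5.

Deadweight loss = $73.5 hundred.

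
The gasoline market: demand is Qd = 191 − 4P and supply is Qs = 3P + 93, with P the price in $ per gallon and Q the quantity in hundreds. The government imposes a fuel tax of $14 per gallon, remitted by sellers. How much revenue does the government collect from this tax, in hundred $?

Without the tax, 191 − 4P = 3P + 93 gives 7P = 98, so P* = $14 and Q* = 135.
With the tax collected from sellers, supply shifts: Qs = 3(P − 14) + 93.
New equilibrium: consumers pay $20, sellers receive $6, Q = 111. (Wedge: Pb − Ps = 14.)
Revenue = t · Q = 14 · 111 = $1554.

Tax revenue = $1554 hundred.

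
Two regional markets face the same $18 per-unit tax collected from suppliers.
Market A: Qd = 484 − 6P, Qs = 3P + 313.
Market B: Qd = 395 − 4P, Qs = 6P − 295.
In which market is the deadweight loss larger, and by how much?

Market A: pre-tax P* = $19, Q* = 370; post-tax Q = 334; deadweight loss = $324.
Market B: pre-tax P* = $69, Q* = 119; post-tax Q = 75.8; deadweight loss = $388.8.
Difference: $324 vs $388.8 → market B is larger by $64.8.

Market B, by $64.8.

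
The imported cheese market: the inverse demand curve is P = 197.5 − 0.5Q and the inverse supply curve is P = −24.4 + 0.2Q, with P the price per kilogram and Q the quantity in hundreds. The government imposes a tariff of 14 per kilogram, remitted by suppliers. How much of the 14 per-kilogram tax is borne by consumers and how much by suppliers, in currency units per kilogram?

Consumers bear 10 per kilogram; suppliers bear 4 per kilogram.

Inverting to Q(P) form: Qd = 395 − 2P; Qs = 5P + 122.
Without the tax, 395 − 2P = 5P + 122 gives 7P = 273, so P* = 39 and Q* = 317.
With the tax collected from suppliers, supply shifts: Qs = 5(P − 14) + 122.
New equilibrium: consumers pay 49, suppliers receive 35, Q = 297. (Wedge: Pb − Ps = 14.)
Burden on consumers: 10; on suppliers: 4. (They sum to 14.)
The less price-elastic side of the market bears the larger share of a per-unit tax.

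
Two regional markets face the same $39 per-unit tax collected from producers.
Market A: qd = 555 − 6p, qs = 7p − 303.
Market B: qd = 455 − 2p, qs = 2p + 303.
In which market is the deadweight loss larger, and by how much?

Market A: pre-tax p* = $66, q* = 159; post-tax q = 33; deadweight loss = $2457.
Market B: pre-tax p* = $38, q* = 379; post-tax q = 340; deadweight loss = $760.5.
Difference: $2457 vs $760.5 → market A is larger by $1696.5.

Market A, by $1696.5.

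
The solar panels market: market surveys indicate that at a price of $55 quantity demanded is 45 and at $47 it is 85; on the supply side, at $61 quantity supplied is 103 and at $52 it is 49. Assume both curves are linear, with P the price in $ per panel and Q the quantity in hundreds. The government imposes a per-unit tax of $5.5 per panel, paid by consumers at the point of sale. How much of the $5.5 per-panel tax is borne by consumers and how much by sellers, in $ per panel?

Demand slope: (85 − 45)/(47 − 55) = -5, so Qd = 320 − 5P.
Supply slope: (49 − 103)/(52 − 61) = 6, so Qs = 6P − 263.
Without the tax, 320 − 5P = 6P − 263 gives 11P = 583, so P* = $53 and Q* = 55.
With the tax collected from consumers, demand (in seller-price terms) shifts: Qd = 320 − 5(P + 5.5).
New equilibrium: consumers pay $56, sellers receive $50.5, Q = 40. (Wedge: Pb − Ps = 5.5.)
Burden on consumers: $3; on sellers: $2.5. (They sum to $5.5.)

Consumers bear $3 per panel; sellers bear $2.5 per panel.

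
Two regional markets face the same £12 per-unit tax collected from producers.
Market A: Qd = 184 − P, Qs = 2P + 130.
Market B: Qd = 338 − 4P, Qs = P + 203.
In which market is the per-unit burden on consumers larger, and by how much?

Market A: pre-tax P* = £18, Q* = 166; post-tax Q = 158; per-unit burden on consumers = £8.
Market B: pre-tax P* = £27, Q* = 230; post-tax Q = 220.4; per-unit burden on consumers = £2.4.
Difference: £8 vs £2.4 → market A is larger by £5.6.

Market A, by £5.6.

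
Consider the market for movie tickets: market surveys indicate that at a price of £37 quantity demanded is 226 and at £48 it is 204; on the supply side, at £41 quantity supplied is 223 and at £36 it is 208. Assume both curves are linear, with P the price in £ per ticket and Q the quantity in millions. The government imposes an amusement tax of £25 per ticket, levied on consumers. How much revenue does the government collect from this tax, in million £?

Demand slope: (204 − 226)/(48 − 37) = -2, so Qd = 300 − 2P.
Supply slope: (208 − 223)/(36 − 41) = 3, so Qs = 3P + 100.
Before the tax: set 300 − 2P = 3P + 100 → P* = £40, Q* = 220.
With the tax collected from consumers, demand (in seller-price terms) shifts: Qd = 300 − 2(P + 25).
New equilibrium: consumers pay £55, sellers receive £30, Q = 190. (Wedge: Pb − Ps = 25.)
Revenue = t · Q = 25 · 190 = £4750.

Tax revenue = £4750 million.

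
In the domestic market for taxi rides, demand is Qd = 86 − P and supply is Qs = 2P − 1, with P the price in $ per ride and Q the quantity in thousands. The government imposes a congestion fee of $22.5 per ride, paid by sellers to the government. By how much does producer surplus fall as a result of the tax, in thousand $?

Producer surplus falls by $371.25 thousand.

Before the tax: set 86 − P = 2P − 1 → P* = $29, Q* = 57.
With the tax collected from sellers, supply shifts: Qs = 2(P − 22.5) − 1.
New equilibrium: consumers pay $44, sellers receive $21.5, Q = 42. (Wedge: Pb − Ps = 22.5.)
ΔPS is the trapezoid between Q = 42 and Q = 57 of height $7.5: ½ · (57 + 42) · 7.5 = $371.25.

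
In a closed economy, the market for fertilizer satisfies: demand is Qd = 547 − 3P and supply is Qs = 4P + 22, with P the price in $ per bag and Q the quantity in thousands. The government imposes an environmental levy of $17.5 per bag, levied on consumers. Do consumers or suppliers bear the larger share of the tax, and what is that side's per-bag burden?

Consumers bear the larger share: $10 per bag.

Without the tax, 547 − 3P = 4P + 22 gives 7P = 525, so P* = $75 and Q* = 322.
With the tax collected from consumers, demand (in seller-price terms) shifts: Qd = 547 − 3(P + 17.5).
New equilibrium: consumers pay $85, suppliers receive $67.5, Q = 292. (Wedge: Pb − Ps = 17.5.)
Per-bag burden: consumers $10, suppliers $7.5.
Consumers take the larger share because demand is less price-elastic here (demand slope 3 vs supply slope 4).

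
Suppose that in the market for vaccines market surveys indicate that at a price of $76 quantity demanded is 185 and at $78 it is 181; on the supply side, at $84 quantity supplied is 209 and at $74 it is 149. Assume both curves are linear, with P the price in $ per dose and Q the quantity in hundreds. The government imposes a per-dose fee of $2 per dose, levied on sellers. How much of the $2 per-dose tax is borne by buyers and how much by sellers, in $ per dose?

Buyers bear $1.5 per dose; sellers bear $0.5 per dose.

Demand slope: (181 − 185)/(78 − 76) = -2, so Qd = 337 − 2P.
Supply slope: (149 − 209)/(74 − 84) = 6, so Qs = 6P − 295.
Before the tax: set 337 − 2P = 6P − 295 → P* = $79, Q* = 179.
With the tax collected from sellers, supply shifts: Qs = 6(P − 2) − 295.
Solving gives Q = 176 with buyers paying $80.5 and sellers receiving $78.5 (the $2 wedge).
Burden on buyers: $1.5; on sellers: $0.5. (They sum to $2.)
The less price-elastic side of the market bears the larger share of a per-unit tax.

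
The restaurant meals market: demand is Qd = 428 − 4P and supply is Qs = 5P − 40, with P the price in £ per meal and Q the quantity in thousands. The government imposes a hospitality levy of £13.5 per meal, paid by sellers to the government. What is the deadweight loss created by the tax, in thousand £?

Deadweight loss = £202.5 thousand.

Without the tax, 428 − 4P = 5P − 40 gives 9P = 468, so P* = £52 and Q* = 220.
With the tax collected from sellers, supply shifts: Qs = 5(P − 13.5) − 40.
Solving gives Q = 190 with consumers paying £59.5 and sellers receiving £46 (the £13.5 wedge).
Quantity falls by |ΔQ| = |220 − 190| = 30.
DWL = ½ · t · |ΔQ| = ½ · 13.5 · 30 = £202.5.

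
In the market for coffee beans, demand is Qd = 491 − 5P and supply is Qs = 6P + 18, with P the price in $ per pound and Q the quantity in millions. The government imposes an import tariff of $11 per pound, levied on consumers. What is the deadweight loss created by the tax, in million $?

Without the tax, 491 − 5P = 6P + 18 gives 11P = 473, so P* = $43 and Q* = 276.
With the tax collected from consumers, demand (in seller-price terms) shifts: Qd = 491 − 5(P + 11).
New equilibrium: consumers pay $49, suppliers receive $38, Q = 246. (Wedge: Pb − Ps = 11.)
Quantity falls by |ΔQ| = |276 − 246| = 30.
DWL = ½ · t · |ΔQ| = ½ · 11 · 30 = $165.

Deadweight loss = $165 million.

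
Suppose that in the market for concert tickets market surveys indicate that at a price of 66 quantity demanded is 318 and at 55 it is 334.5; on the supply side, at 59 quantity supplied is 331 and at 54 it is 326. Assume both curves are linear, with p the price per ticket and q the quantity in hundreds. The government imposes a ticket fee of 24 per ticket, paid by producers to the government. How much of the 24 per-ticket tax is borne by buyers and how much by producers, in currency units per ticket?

Buyers bear 9.6 per ticket; producers bear 14.4 per ticket.

Demand slope: (334.5 − 318)/(55 − 66) = -1.5, so qd = 417 − 1.5p.
Supply slope: (326 − 331)/(54 − 59) = 1, so qs = p + 272.
Before the tax: set 417 − 1.5p = p + 272 → p* = 58, q* = 330.
With the tax collected from producers, supply shifts: qs = (p − 24) + 272.
New equilibrium: buyers pay 67.6, producers receive 43.6, q = 315.6. (Wedge: pb − ps = 24.)
Burden on buyers: 9.6; on producers: 14.4. (They sum to 24.)
The less price-elastic side of the market bears the larger share of a per-unit tax.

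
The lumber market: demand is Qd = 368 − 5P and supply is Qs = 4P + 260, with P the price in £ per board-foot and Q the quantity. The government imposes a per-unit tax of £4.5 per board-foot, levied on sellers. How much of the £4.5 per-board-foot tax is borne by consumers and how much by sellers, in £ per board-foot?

Without the tax, 368 − 5P = 4P + 260 gives 9P = 108, so P* = £12 and Q* = 308.
With the tax collected from sellers, supply shifts: Qs = 4(P − 4.5) + 260.
Solving gives Q = 298 with consumers paying £14 and sellers receiving £9.5 (the £4.5 wedge).
Burden on consumers: £2; on sellers: £2.5. (They sum to £4.5.)
The less price-elastic side of the market bears the larger share of a per-unit tax.

Consumers bear £2 per board-foot; sellers bear £2.5 per board-foot.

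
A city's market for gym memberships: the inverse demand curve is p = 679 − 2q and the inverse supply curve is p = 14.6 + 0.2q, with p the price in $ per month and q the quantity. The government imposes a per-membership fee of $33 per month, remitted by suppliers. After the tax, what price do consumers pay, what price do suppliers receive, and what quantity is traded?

Rewrite in direct form: qd = 339.5 − 0.5p and qs = 5p − 73.
Before the tax: set 339.5 − 0.5p = 5p − 73 → p* = $75, q* = 302.
With the tax collected from suppliers, supply shifts: qs = 5(p − 33) − 73.
New equilibrium: consumers pay $105, suppliers receive $72, q = 287. (Wedge: pb − ps = 33.)
The less price-elastic side of the market bears the larger share of a per-unit tax.

Consumers pay $105; suppliers receive $72; quantity = 287.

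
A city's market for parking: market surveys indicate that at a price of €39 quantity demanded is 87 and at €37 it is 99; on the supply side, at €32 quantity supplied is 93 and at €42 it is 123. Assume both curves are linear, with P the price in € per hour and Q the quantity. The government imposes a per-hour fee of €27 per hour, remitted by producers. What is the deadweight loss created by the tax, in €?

Demand slope: (99 − 87)/(37 − 39) = -6, so Qd = 321 − 6P.
Supply slope: (123 − 93)/(42 − 32) = 3, so Qs = 3P − 3.
Without the tax, 321 − 6P = 3P − 3 gives 9P = 324, so P* = €36 and Q* = 105.
With the tax collected from producers, supply shifts: Qs = 3(P − 27) − 3.
Solving gives Q = 51 with buyers paying €45 and producers receiving €18 (the €27 wedge).
Quantity falls by |ΔQ| = |105 − 51| = 54.
DWL = ½ · t · |ΔQ| = ½ · 27 · 54 = €729.

Deadweight loss = €729.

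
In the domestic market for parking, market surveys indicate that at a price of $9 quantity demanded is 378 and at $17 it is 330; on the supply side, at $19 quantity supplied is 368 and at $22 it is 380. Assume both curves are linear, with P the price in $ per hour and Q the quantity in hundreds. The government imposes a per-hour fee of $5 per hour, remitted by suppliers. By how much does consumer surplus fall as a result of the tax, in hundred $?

Demand slope: (330 − 378)/(17 − 9) = -6, so Qd = 432 − 6P.
Supply slope: (380 − 368)/(22 − 19) = 4, so Qs = 4P + 292.
Before the tax: set 432 − 6P = 4P + 292 → P* = $14, Q* = 348.
With the tax collected from suppliers, supply shifts: Qs = 4(P − 5) + 292.
New equilibrium: buyers pay $16, suppliers receive $11, Q = 336. (Wedge: Pb − Ps = 5.)
ΔCS is the trapezoid between Q = 336 and Q = 348 of height $2: ½ · (348 + 336) · 2 = $684.

Consumer surplus falls by $684 hundred.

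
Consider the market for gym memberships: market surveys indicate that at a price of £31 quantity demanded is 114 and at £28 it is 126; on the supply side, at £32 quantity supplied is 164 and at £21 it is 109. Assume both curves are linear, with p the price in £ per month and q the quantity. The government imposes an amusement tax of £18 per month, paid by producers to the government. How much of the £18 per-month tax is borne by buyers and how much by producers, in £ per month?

Buyers bear £10 per month; producers bear £8 per month.

Demand slope: (126 − 114)/(28 − 31) = -4, so qd = 238 − 4p.
Supply slope: (109 − 164)/(21 − 32) = 5, so qs = 5p + 4.
Without the tax, 238 − 4p = 5p + 4 gives 9p = 234, so p* = £26 and q* = 134.
With the tax collected from producers, supply shifts: qs = 5(p − 18) + 4.
New equilibrium: buyers pay £36, producers receive £18, q = 94. (Wedge: pb − ps = 18.)
Burden on buyers: £10; on producers: £8. (They sum to £18.)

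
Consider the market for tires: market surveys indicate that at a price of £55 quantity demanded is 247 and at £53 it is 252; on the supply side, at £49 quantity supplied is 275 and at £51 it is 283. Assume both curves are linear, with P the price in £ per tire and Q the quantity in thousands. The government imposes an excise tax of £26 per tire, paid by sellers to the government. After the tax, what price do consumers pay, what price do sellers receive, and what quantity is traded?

Demand slope: (252 − 247)/(53 − 55) = -2.5, so Qd = 384.5 − 2.5P.
Supply slope: (283 − 275)/(51 − 49) = 4, so Qs = 4P + 79.
Without the tax, 384.5 − 2.5P = 4P + 79 gives 6.5P = 305.5, so P* = £47 and Q* = 267.
With the tax collected from sellers, supply shifts: Qs = 4(P − 26) + 79.
New equilibrium: consumers pay £63, sellers receive £37, Q = 227. (Wedge: Pb − Ps = 26.)
The less price-elastic side of the market bears the larger share of a per-unit tax.

Consumers pay £63; sellers receive £37; quantity = 227.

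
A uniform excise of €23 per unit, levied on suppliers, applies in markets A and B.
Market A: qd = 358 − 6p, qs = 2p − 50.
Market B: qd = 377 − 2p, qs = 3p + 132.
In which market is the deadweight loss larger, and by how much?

Market A: pre-tax p* = €51, q* = 52; post-tax q = 17.5; deadweight loss = €396.75.
Market B: pre-tax p* = €49, q* = 279; post-tax q = 251.4; deadweight loss = €317.4.
Difference: €396.75 vs €317.4 → market A is larger by €79.35.

Market A, by €79.35.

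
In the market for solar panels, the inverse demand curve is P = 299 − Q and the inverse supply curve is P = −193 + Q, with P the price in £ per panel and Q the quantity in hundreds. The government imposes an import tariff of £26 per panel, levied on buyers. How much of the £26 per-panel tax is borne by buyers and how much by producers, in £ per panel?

Rewrite in direct form: Qd = 299 − P and Qs = P + 193.
Without the tax, 299 − P = P + 193 gives 2P = 106, so P* = £53 and Q* = 246.
With the tax collected from buyers, demand (in seller-price terms) shifts: Qd = 299 − (P + 26).
New equilibrium: buyers pay £66, producers receive £40, Q = 233. (Wedge: Pb − Ps = 26.)
Burden on buyers: £13; on producers: £13. (They sum to £26.)

Buyers bear £13 per panel; producers bear £13 per panel.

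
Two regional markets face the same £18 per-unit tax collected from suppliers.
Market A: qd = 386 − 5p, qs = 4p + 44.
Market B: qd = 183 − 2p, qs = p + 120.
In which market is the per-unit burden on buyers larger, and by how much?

Market A: pre-tax p* = £38, q* = 196; post-tax q = 156; per-unit burden on buyers = £8.
Market B: pre-tax p* = £21, q* = 141; post-tax q = 129; per-unit burden on buyers = £6.
Difference: £8 vs £6 → market A is larger by £2.

Market A, by £2.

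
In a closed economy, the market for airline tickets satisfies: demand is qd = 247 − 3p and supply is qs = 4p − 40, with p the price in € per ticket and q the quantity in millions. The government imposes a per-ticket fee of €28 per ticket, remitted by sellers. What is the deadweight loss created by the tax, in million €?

Without the tax, 247 − 3p = 4p − 40 gives 7p = 287, so p* = €41 and q* = 124.
With the tax collected from sellers, supply shifts: qs = 4(p − 28) − 40.
New equilibrium: buyers pay €57, sellers receive €29, q = 76. (Wedge: pb − ps = 28.)
Quantity falls by |ΔQ| = |124 − 76| = 48.
DWL = ½ · t · |ΔQ| = ½ · 28 · 48 = €672.

Deadweight loss = €672 million.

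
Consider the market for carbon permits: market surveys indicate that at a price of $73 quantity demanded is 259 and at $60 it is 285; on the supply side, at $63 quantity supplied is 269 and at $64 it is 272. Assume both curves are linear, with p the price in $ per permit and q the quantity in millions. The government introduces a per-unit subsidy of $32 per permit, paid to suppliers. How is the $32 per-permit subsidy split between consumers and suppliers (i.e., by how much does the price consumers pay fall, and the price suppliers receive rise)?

Demand slope: (285 − 259)/(60 − 73) = -2, so qd = 405 − 2p.
Supply slope: (272 − 269)/(64 − 63) = 3, so qs = 3p + 80.
Without the subsidy, 405 − 2p = 3p + 80 gives 5p = 325, so p* = $65 and q* = 275.
With a per-unit subsidy paid to suppliers, each receives p + 32 per unit sold, so supply becomes qs = 3(p + 32) + 80.
New equilibrium: consumers pay $45.8, suppliers receive $77.8, q = 313.4. (Wedge: pb − ps = −32.)
Gain to consumers: $19.2; to suppliers: $12.8. (They sum to $32.)

Consumers gain $19.2 per permit; suppliers gain $12.8 per permit.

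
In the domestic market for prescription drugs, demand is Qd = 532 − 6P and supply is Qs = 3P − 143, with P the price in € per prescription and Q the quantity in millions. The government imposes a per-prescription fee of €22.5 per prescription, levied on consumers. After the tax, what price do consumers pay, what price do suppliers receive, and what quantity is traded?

Without the tax, 532 − 6P = 3P − 143 gives 9P = 675, so P* = €75 and Q* = 82.
With the tax collected from consumers, demand (in seller-price terms) shifts: Qd = 532 − 6(P + 22.5).
Solving gives Q = 37 with consumers paying €82.5 and suppliers receiving €60 (the €22.5 wedge).

Consumers pay €82.5; suppliers receive €60; quantity = 37.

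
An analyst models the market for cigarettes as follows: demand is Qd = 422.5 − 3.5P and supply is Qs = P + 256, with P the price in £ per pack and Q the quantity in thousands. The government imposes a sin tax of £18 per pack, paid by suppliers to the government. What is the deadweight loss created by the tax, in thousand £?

Deadweight loss = £126 thousand.

Without the tax, 422.5 − 3.5P = P + 256 gives 4.5P = 166.5, so P* = £37 and Q* = 293.
With the tax collected from suppliers, supply shifts: Qs = (P − 18) + 256.
New equilibrium: buyers pay £41, suppliers receive £23, Q = 279. (Wedge: Pb − Ps = 18.)
Quantity falls by |ΔQ| = |293 − 279| = 14.
DWL = ½ · t · |ΔQ| = ½ · 18 · 14 = £126.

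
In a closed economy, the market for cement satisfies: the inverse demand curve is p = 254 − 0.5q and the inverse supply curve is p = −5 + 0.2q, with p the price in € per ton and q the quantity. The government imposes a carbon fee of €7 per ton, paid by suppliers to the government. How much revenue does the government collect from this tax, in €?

Tax revenue = €2520.

Rewrite in direct form: qd = 508 − 2p and qs = 5p + 25.
Without the tax, 508 − 2p = 5p + 25 gives 7p = 483, so p* = €69 and q* = 370.
With the tax collected from suppliers, supply shifts: qs = 5(p − 7) + 25.
New equilibrium: consumers pay €74, suppliers receive €67, q = 360. (Wedge: pb − ps = 7.)
Revenue = t · Q = 7 · 360 = €2520.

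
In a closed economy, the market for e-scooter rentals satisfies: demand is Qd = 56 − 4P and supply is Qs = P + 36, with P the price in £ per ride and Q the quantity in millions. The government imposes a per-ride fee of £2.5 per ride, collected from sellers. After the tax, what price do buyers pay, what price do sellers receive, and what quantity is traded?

Buyers pay £4.5; sellers receive £2; quantity = 38.

Before the tax: set 56 − 4P = P + 36 → P* = £4, Q* = 40.
With the tax collected from sellers, supply shifts: Qs = (P − 2.5) + 36.
New equilibrium: buyers pay £4.5, sellers receive £2, Q = 38. (Wedge: Pb − Ps = 2.5.)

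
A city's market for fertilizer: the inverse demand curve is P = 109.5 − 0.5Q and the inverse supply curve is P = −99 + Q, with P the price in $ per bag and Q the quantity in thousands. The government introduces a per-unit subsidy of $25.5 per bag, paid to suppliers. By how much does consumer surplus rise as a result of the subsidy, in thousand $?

Inverting to Q(P) form: Qd = 219 − 2P; Qs = P + 99.
Before the subsidy: set 219 − 2P = P + 99 → P* = $40, Q* = 139.
With a per-unit subsidy paid to suppliers, each receives P + 25.5 per unit sold, so supply becomes Qs = (P + 25.5) + 99.
New equilibrium: buyers pay $31.5, suppliers receive $57, Q = 156. (Wedge: Pb − Ps = −25.5.)
ΔCS is the trapezoid between Q = 156 and Q = 139 of height $8.5: ½ · (139 + 156) · 8.5 = $1253.75.

Consumer surplus rises by $1253.75 thousand.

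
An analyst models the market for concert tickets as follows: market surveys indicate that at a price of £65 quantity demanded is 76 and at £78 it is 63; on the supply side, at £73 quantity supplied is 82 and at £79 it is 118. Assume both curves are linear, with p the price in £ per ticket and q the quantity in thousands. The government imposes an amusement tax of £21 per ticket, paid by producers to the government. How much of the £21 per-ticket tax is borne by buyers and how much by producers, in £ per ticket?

Demand slope: (63 − 76)/(78 − 65) = -1, so qd = 141 − p.
Supply slope: (118 − 82)/(79 − 73) = 6, so qs = 6p − 356.
Before the tax: set 141 − p = 6p − 356 → p* = £71, q* = 70.
With the tax collected from producers, supply shifts: qs = 6(p − 21) − 356.
New equilibrium: buyers pay £89, producers receive £68, q = 52. (Wedge: pb − ps = 21.)
Burden on buyers: £18; on producers: £3. (They sum to £21.)
The less price-elastic side of the market bears the larger share of a per-unit tax.

Buyers bear £18 per ticket; producers bear £3 per ticket.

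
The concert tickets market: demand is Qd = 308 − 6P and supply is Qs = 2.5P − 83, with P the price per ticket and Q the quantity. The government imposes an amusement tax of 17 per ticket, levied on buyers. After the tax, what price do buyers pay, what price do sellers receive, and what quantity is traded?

Buyers pay 51; sellers receive 34; quantity = 2.

Before the tax: set 308 − 6P = 2.5P − 83 → P* = 46, Q* = 32.
With the tax collected from buyers, demand (in seller-price terms) shifts: Qd = 308 − 6(P + 17).
Solving gives Q = 2 with buyers paying 51 and sellers receiving 34 (the 17 wedge).
The less price-elastic side of the market bears the larger share of a per-unit tax.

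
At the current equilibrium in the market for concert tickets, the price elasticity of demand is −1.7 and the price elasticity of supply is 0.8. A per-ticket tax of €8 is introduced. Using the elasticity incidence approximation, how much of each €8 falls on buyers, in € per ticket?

Incidence ratio: buyers' share ≈ εs / (εs + |εd|) = 0.8 / (0.8 + 1.7) = 0.32.
So buyers bear ≈ 0.32 × €8 = €2.56; producers bear €5.44.

Buyers bear ≈ €2.56 per ticket.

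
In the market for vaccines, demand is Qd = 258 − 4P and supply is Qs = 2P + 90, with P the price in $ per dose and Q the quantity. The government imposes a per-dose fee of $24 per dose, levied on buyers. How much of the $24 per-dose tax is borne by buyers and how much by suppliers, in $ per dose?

Buyers bear $8 per dose; suppliers bear $16 per dose.

Without the tax, 258 − 4P = 2P + 90 gives 6P = 168, so P* = $28 and Q* = 146.
With the tax collected from buyers, demand (in seller-price terms) shifts: Qd = 258 − 4(P + 24).
New equilibrium: buyers pay $36, suppliers receive $12, Q = 114. (Wedge: Pb − Ps = 24.)
Burden on buyers: $8; on suppliers: $16. (They sum to $24.)
The less price-elastic side of the market bears the larger share of a per-unit tax.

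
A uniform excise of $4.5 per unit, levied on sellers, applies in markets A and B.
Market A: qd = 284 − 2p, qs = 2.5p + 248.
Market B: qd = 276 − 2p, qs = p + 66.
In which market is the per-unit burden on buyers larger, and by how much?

Market A: pre-tax p* = $8, q* = 268; post-tax q = 263; per-unit burden on buyers = $2.5.
Market B: pre-tax p* = $70, q* = 136; post-tax q = 133; per-unit burden on buyers = $1.5.
Difference: $2.5 vs $1.5 → market A is larger by $1.

Market A, by $1.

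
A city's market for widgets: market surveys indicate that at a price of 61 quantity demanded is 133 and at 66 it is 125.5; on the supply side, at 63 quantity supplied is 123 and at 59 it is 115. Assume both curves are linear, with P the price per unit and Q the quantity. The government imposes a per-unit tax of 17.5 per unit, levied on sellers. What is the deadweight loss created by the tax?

Demand slope: (125.5 − 133)/(66 − 61) = -1.5, so Qd = 224.5 − 1.5P.
Supply slope: (115 − 123)/(59 − 63) = 2, so Qs = 2P − 3.
Before the tax: set 224.5 − 1.5P = 2P − 3 → P* = 65, Q* = 127.
With the tax collected from sellers, supply shifts: Qs = 2(P − 17.5) − 3.
New equilibrium: consumers pay 75, sellers receive 57.5, Q = 112. (Wedge: Pb − Ps = 17.5.)
Quantity falls by |ΔQ| = |127 − 112| = 15.
DWL = ½ · t · |ΔQ| = ½ · 17.5 · 15 = 131.25.

Deadweight loss = 131.25.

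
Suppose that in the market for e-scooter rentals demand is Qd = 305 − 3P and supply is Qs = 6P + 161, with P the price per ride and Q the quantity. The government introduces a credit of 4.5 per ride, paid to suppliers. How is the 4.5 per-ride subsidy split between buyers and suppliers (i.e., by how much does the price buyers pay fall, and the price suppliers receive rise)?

Buyers gain 3 per ride; suppliers gain 1.5 per ride.

Before the subsidy: set 305 − 3P = 6P + 161 → P* = 16, Q* = 257.
With a per-unit subsidy paid to suppliers, each receives P + 4.5 per unit sold, so supply becomes Qs = 6(P + 4.5) + 161.
Solving gives Q = 266 with buyers paying 13 and suppliers receiving 17.5 (the 4.5 wedge).
Gain to buyers: 3; to suppliers: 1.5. (They sum to 4.5.)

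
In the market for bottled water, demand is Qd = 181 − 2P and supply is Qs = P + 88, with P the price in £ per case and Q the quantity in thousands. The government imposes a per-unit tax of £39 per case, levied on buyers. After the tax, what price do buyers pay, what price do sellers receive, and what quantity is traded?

Buyers pay £44; sellers receive £5; quantity = 93.

Without the tax, 181 − 2P = P + 88 gives 3P = 93, so P* = £31 and Q* = 119.
With the tax collected from buyers, demand (in seller-price terms) shifts: Qd = 181 − 2(P + 39).
New equilibrium: buyers pay £44, sellers receive £5, Q = 93. (Wedge: Pb − Ps = 39.)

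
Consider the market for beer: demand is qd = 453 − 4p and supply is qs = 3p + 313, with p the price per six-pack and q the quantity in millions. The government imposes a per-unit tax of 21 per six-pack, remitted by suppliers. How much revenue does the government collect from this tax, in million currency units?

Tax revenue = 7077 million.

Without the tax, 453 − 4p = 3p + 313 gives 7p = 140, so p* = 20 and q* = 373.
With the tax collected from suppliers, supply shifts: qs = 3(p − 21) + 313.
Solving gives q = 337 with consumers paying 29 and suppliers receiving 8 (the 21 wedge).
Revenue = t · Q = 21 · 337 = 7077.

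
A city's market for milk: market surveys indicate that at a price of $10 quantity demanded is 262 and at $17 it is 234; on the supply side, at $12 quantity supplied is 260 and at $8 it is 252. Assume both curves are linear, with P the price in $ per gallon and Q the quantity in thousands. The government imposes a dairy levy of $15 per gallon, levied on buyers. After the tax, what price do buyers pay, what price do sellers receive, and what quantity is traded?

Buyers pay $16; sellers receive $1; quantity = 238.

Demand slope: (234 − 262)/(17 − 10) = -4, so Qd = 302 − 4P.
Supply slope: (252 − 260)/(8 − 12) = 2, so Qs = 2P + 236.
Without the tax, 302 − 4P = 2P + 236 gives 6P = 66, so P* = $11 and Q* = 258.
With the tax collected from buyers, demand (in seller-price terms) shifts: Qd = 302 − 4(P + 15).
New equilibrium: buyers pay $16, sellers receive $1, Q = 238. (Wedge: Pb − Ps = 15.)
The less price-elastic side of the market bears the larger share of a per-unit tax.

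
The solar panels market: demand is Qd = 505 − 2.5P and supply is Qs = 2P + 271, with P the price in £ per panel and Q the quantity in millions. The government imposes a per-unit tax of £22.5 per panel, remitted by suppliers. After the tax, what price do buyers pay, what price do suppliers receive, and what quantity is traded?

Without the tax, 505 − 2.5P = 2P + 271 gives 4.5P = 234, so P* = £52 and Q* = 375.
With the tax collected from suppliers, supply shifts: Qs = 2(P − 22.5) + 271.
Solving gives Q = 350 with buyers paying £62 and suppliers receiving £39.5 (the £22.5 wedge).

Buyers pay £62; suppliers receive £39.5; quantity = 350.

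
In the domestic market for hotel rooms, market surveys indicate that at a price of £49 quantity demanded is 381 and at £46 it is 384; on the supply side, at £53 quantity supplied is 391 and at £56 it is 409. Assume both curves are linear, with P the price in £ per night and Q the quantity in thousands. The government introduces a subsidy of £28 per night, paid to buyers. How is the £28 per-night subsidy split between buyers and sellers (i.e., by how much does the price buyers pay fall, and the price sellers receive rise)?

Demand slope: (384 − 381)/(46 − 49) = -1, so Qd = 430 − P.
Supply slope: (409 − 391)/(56 − 53) = 6, so Qs = 6P + 73.
Without the subsidy, 430 − P = 6P + 73 gives 7P = 357, so P* = £51 and Q* = 379.
With a per-unit subsidy paid to buyers, each effectively pays P − 28, so demand becomes Qd = 430 − (P − 28).
New equilibrium: buyers pay £27, sellers receive £55, Q = 403. (Wedge: Pb − Ps = −28.)
Gain to buyers: £24; to sellers: £4. (They sum to £28.)

Buyers gain £24 per night; sellers gain £4 per night.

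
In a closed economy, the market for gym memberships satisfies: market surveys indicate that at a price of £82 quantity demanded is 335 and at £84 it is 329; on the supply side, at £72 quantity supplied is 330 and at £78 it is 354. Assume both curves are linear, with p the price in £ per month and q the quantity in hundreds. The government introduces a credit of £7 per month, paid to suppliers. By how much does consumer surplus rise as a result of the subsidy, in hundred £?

Consumer surplus rises by £1424 hundred.

Demand slope: (329 − 335)/(84 − 82) = -3, so qd = 581 − 3p.
Supply slope: (354 − 330)/(78 − 72) = 4, so qs = 4p + 42.
Without the subsidy, 581 − 3p = 4p + 42 gives 7p = 539, so p* = £77 and q* = 350.
With a per-unit subsidy paid to suppliers, each receives p + 7 per unit sold, so supply becomes qs = 4(p + 7) + 42.
Solving gives q = 362 with buyers paying £73 and suppliers receiving £80 (the £7 wedge).
ΔCS is the trapezoid between Q = 362 and Q = 350 of height £4: ½ · (350 + 362) · 4 = £1424.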